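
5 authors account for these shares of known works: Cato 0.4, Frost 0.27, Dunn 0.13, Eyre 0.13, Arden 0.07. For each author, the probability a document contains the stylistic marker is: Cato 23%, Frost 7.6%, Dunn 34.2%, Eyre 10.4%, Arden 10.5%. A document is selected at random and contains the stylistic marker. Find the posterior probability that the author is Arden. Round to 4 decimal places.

0.0413

Compute prior × likelihood for every hypothesis:
  Cato: 0.4 × 0.23 = 0.092
  Frost: 0.27 × 0.076 = 0.02052
  Dunn: 0.13 × 0.342 = 0.04446
  Eyre: 0.13 × 0.104 = 0.01352
  Arden: 0.07 × 0.105 = 0.00735
Normalizing constant = 0.17785.
P(Arden | evidence) = 0.00735 / 0.17785 ≈ 0.0413.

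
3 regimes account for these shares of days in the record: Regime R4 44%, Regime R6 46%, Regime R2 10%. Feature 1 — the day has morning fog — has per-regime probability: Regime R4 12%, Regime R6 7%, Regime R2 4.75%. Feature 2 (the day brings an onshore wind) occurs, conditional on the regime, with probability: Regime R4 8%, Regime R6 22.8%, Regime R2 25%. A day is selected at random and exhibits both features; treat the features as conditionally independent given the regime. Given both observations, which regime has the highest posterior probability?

Regime R6

Unnormalized posteriors (prior × likelihood):
  Regime R4: 0.44 × 0.12 × 0.08 = 0.004224
  Regime R6: 0.46 × 0.07 × 0.228 = 0.0073416
  Regime R2: 0.1 × 0.0475 × 0.25 = 0.0011875
Normalizing constant = 0.0127531.
Largest term belongs to Regime R6, so Regime R6 is most probable.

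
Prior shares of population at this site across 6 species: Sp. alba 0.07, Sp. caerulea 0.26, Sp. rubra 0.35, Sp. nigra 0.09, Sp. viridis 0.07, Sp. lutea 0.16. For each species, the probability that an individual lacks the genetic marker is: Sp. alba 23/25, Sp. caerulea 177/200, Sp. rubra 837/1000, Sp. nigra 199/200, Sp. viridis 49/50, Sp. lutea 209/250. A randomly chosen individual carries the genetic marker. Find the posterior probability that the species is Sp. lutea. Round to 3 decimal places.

0.218

Taking complements, P(marker | each) = Sp. alba 0.08, Sp. caerulea 0.115, Sp. rubra 0.163, Sp. nigra 0.005, Sp. viridis 0.02, Sp. lutea 0.164.
Compute prior × likelihood for every hypothesis:
  Sp. alba: 0.07 × 0.08 = 0.0056
  Sp. caerulea: 0.26 × 0.115 = 0.0299
  Sp. rubra: 0.35 × 0.163 = 0.05705
  Sp. nigra: 0.09 × 0.005 = 0.00045
  Sp. viridis: 0.07 × 0.02 = 0.0014
  Sp. lutea: 0.16 × 0.164 = 0.02624
Sum = 0.12064.
P(Sp. lutea | evidence) = 0.02624 / 0.12064 ≈ 0.218.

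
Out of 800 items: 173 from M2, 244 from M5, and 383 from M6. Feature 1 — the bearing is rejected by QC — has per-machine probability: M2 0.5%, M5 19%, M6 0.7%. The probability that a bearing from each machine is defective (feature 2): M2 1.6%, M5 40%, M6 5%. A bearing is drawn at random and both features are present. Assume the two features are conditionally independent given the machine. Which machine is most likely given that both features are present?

M5

By Bayes' rule, posterior ∝ prior × likelihood:
  M2: 0.21625 × 0.005 × 0.016 = 0.0000173
  M5: 0.305 × 0.19 × 0.4 = 0.02318
  M6: 0.47875 × 0.007 × 0.05 = 0.0001675625
Normalizing constant = 0.0233648625.
Largest term belongs to M5, so M5 is most probable.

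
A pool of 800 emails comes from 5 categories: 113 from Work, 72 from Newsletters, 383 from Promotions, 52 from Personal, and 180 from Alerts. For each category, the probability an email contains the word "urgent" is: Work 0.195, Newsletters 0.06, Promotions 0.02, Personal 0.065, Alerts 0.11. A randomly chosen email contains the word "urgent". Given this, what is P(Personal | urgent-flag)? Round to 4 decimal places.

0.0591

By Bayes' rule, posterior ∝ prior × likelihood:
  Work: 0.14125 × 0.195 = 0.02754375
  Newsletters: 0.09 × 0.06 = 0.0054
  Promotions: 0.47875 × 0.02 = 0.009575
  Personal: 0.065 × 0.065 = 0.004225
  Alerts: 0.225 × 0.11 = 0.02475
Sum = 0.07149375.
P(Personal | evidence) = 0.004225 / 0.07149375 ≈ 0.0591.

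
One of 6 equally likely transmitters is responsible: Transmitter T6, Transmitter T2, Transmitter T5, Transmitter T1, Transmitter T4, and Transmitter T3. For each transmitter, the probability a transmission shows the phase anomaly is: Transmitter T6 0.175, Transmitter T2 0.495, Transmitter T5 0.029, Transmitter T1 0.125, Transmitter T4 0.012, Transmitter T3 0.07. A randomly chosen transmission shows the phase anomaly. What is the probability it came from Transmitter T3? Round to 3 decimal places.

With a uniform prior (1/6 each), posterior ∝ likelihood:
  Transmitter T6: 0.175
  Transmitter T2: 0.495
  Transmitter T5: 0.029
  Transmitter T1: 0.125
  Transmitter T4: 0.012
  Transmitter T3: 0.07
Total = 0.906.
P(Transmitter T3 | evidence) = 0.07 / 0.906 ≈ 0.077.

0.077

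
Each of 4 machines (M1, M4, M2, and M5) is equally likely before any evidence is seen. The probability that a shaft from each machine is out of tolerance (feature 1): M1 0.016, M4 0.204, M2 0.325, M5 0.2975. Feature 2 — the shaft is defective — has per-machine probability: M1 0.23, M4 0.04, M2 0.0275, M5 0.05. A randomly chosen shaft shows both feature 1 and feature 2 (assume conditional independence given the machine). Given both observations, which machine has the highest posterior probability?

Since the prior is uniform, the posterior is proportional to the likelihood:
  M1: 0.016 × 0.23 = 0.00368
  M4: 0.204 × 0.04 = 0.00816
  M2: 0.325 × 0.0275 = 0.0089375
  M5: 0.2975 × 0.05 = 0.014875
Sum = 0.0356525.
Largest term belongs to M5, so M5 is most probable.

M5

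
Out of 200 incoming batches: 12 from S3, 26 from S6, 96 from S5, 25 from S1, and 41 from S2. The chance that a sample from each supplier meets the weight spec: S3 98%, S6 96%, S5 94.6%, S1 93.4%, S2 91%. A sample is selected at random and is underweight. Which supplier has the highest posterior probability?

Taking complements, P(underweight | each) = S3 0.02, S6 0.04, S5 0.054, S1 0.066, S2 0.09.
By Bayes' rule, posterior ∝ prior × likelihood:
  S3: 0.06 × 0.02 = 0.0012
  S6: 0.13 × 0.04 = 0.0052
  S5: 0.48 × 0.054 = 0.02592
  S1: 0.125 × 0.066 = 0.00825
  S2: 0.205 × 0.09 = 0.01845
Total = 0.05902.
Largest term belongs to S5, so S5 is most probable.

S5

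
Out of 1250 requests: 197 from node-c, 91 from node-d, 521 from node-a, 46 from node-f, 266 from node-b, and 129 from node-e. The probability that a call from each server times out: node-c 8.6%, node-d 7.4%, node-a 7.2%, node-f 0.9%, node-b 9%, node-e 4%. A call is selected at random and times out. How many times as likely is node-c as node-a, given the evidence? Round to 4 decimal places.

0.4516

Compute prior × likelihood for every hypothesis:
  node-c: 0.1576 × 0.086 = 0.0135536
  node-d: 0.0728 × 0.074 = 0.0053872
  node-a: 0.4168 × 0.072 = 0.0300096
  node-f: 0.0368 × 0.009 = 0.0003312
  node-b: 0.2128 × 0.09 = 0.019152
  node-e: 0.1032 × 0.04 = 0.004128
Normalizing constant = 0.0725616.
The ratio is 0.0135536 / 0.0300096 (the normalizer cancels) = 0.4516.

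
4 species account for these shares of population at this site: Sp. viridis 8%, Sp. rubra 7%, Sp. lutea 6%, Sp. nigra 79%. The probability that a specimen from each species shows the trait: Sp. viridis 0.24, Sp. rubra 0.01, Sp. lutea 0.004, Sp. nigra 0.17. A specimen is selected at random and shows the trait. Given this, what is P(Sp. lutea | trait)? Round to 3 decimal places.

0.002

By Bayes' rule, posterior ∝ prior × likelihood:
  Sp. viridis: 0.08 × 0.24 = 0.0192
  Sp. rubra: 0.07 × 0.01 = 0.0007
  Sp. lutea: 0.06 × 0.004 = 0.00024
  Sp. nigra: 0.79 × 0.17 = 0.1343
Normalizing constant = 0.15444.
P(Sp. lutea | evidence) = 0.00024 / 0.15444 ≈ 0.002.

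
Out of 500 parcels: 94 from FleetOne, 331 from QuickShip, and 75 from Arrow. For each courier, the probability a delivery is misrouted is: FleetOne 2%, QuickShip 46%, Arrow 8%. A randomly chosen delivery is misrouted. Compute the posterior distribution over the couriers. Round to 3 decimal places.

FleetOne 0.012, QuickShip 0.951, Arrow 0.037

Unnormalized posteriors (prior × likelihood):
  FleetOne: 0.188 × 0.02 = 0.00376
  QuickShip: 0.662 × 0.46 = 0.30452
  Arrow: 0.15 × 0.08 = 0.012
Sum = 0.32028.
P(FleetOne | misrouted) = 0.00376/0.32028 ≈ 0.012
P(QuickShip | misrouted) = 0.30452/0.32028 ≈ 0.951
P(Arrow | misrouted) = 0.012/0.32028 ≈ 0.037
(Check: 0.012+0.951+0.037 = 1.000.)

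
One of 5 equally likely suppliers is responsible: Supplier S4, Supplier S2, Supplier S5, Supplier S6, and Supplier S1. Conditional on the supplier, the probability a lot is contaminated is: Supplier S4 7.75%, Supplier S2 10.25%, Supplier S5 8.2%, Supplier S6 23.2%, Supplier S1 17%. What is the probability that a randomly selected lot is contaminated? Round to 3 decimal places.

0.133

Since the prior is uniform, the posterior is proportional to the likelihood:
  Supplier S4: 0.0775
  Supplier S2: 0.1025
  Supplier S5: 0.082
  Supplier S6: 0.232
  Supplier S1: 0.17
P(contaminated) = (1/5) × (0.0775 + 0.1025 + 0.082 + 0.232 + 0.17) = 0.664/5 ≈ 0.133.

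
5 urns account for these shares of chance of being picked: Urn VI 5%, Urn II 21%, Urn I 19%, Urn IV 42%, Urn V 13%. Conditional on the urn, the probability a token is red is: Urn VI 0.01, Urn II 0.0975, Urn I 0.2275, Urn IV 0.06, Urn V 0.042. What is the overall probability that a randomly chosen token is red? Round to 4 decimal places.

0.0949

Prior × likelihood for each hypothesis:
  Urn VI: 0.05 × 0.01 = 0.0005
  Urn II: 0.21 × 0.0975 = 0.020475
  Urn I: 0.19 × 0.2275 = 0.043225
  Urn IV: 0.42 × 0.06 = 0.0252
  Urn V: 0.13 × 0.042 = 0.00546
P(red) = 0.0005 + 0.020475 + 0.043225 + 0.0252 + 0.00546 = 0.09486 → 0.0949.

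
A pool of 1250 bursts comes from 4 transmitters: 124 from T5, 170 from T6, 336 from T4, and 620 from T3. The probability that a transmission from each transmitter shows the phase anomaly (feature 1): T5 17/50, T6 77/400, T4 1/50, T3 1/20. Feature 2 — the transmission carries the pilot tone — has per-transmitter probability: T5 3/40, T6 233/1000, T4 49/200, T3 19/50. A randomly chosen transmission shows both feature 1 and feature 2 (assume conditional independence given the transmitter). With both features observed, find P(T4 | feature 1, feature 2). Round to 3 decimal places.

Compute prior × likelihood for every hypothesis:
  T5: 0.0992 × 0.34 × 0.075 = 0.0025296
  T6: 0.136 × 0.1925 × 0.233 = 0.00609994
  T4: 0.2688 × 0.02 × 0.245 = 0.00131712
  T3: 0.496 × 0.05 × 0.38 = 0.009424
Total = 0.01937066.
P(T4 | evidence) = 0.00131712 / 0.01937066 ≈ 0.068.

0.068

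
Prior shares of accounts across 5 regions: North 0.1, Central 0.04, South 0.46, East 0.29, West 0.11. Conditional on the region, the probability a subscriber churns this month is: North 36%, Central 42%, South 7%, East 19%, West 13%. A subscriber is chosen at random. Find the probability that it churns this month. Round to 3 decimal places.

0.154

Compute prior × likelihood for every hypothesis:
  North: 0.1 × 0.36 = 0.036
  Central: 0.04 × 0.42 = 0.0168
  South: 0.46 × 0.07 = 0.0322
  East: 0.29 × 0.19 = 0.0551
  West: 0.11 × 0.13 = 0.0143
P(churn) = 0.036 + 0.0168 + 0.0322 + 0.0551 + 0.0143 = 0.1544 → 0.154.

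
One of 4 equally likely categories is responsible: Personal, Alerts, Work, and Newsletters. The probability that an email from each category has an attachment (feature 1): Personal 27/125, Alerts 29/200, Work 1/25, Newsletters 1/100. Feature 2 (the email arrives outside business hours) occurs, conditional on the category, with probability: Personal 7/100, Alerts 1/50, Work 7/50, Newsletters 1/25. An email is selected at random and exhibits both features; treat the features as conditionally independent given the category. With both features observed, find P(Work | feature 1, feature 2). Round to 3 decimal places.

Since the prior is uniform, the posterior is proportional to the likelihood:
  Personal: 0.216 × 0.07 = 0.01512
  Alerts: 0.145 × 0.02 = 0.0029
  Work: 0.04 × 0.14 = 0.0056
  Newsletters: 0.01 × 0.04 = 0.0004
Sum = 0.02402.
P(Work | evidence) = 0.0056 / 0.02402 ≈ 0.233.

0.233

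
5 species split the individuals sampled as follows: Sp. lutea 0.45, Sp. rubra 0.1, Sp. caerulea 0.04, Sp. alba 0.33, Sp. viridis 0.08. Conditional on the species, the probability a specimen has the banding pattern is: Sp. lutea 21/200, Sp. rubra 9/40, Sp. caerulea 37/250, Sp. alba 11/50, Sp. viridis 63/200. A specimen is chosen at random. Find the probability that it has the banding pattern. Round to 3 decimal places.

Unnormalized posteriors (prior × likelihood):
  Sp. lutea: 0.45 × 0.105 = 0.04725
  Sp. rubra: 0.1 × 0.225 = 0.0225
  Sp. caerulea: 0.04 × 0.148 = 0.00592
  Sp. alba: 0.33 × 0.22 = 0.0726
  Sp. viridis: 0.08 × 0.315 = 0.0252
P(banded) = 0.04725 + 0.0225 + 0.00592 + 0.0726 + 0.0252 = 0.17347 → 0.173.

0.173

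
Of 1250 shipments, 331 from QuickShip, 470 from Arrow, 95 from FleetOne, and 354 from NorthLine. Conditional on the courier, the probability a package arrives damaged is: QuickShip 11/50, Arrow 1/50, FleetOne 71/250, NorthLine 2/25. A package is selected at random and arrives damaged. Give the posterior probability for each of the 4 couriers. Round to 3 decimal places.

Prior × likelihood for each hypothesis:
  QuickShip: 0.2648 × 0.22 = 0.058256
  Arrow: 0.376 × 0.02 = 0.00752
  FleetOne: 0.076 × 0.284 = 0.021584
  NorthLine: 0.2832 × 0.08 = 0.022656
Total = 0.110016.
P(QuickShip | damaged) = 0.058256/0.110016 ≈ 0.530
P(Arrow | damaged) = 0.00752/0.110016 ≈ 0.068
P(FleetOne | damaged) = 0.021584/0.110016 ≈ 0.196
P(NorthLine | damaged) = 0.022656/0.110016 ≈ 0.206

QuickShip 0.530, Arrow 0.068, FleetOne 0.196, NorthLine 0.206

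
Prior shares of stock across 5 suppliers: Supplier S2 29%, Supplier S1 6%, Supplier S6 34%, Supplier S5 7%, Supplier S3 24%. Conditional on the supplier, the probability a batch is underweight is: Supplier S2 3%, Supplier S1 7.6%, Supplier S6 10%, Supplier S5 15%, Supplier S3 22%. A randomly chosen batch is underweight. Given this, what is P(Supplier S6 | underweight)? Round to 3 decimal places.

Compute prior × likelihood for every hypothesis:
  Supplier S2: 0.29 × 0.03 = 0.0087
  Supplier S1: 0.06 × 0.076 = 0.00456
  Supplier S6: 0.34 × 0.1 = 0.034
  Supplier S5: 0.07 × 0.15 = 0.0105
  Supplier S3: 0.24 × 0.22 = 0.0528
Sum = 0.11056.
P(Supplier S6 | evidence) = 0.034 / 0.11056 ≈ 0.308.

0.308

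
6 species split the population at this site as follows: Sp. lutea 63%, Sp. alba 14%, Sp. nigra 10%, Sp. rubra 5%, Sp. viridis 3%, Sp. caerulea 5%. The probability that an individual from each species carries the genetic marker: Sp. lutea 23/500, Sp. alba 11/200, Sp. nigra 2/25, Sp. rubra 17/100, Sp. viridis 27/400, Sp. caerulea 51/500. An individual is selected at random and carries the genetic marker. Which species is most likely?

Sp. lutea

Prior × likelihood for each hypothesis:
  Sp. lutea: 0.63 × 0.046 = 0.02898
  Sp. alba: 0.14 × 0.055 = 0.0077
  Sp. nigra: 0.1 × 0.08 = 0.008
  Sp. rubra: 0.05 × 0.17 = 0.0085
  Sp. viridis: 0.03 × 0.0675 = 0.002025
  Sp. caerulea: 0.05 × 0.102 = 0.0051
Sum = 0.060305.
Largest term belongs to Sp. lutea, so Sp. lutea is most probable.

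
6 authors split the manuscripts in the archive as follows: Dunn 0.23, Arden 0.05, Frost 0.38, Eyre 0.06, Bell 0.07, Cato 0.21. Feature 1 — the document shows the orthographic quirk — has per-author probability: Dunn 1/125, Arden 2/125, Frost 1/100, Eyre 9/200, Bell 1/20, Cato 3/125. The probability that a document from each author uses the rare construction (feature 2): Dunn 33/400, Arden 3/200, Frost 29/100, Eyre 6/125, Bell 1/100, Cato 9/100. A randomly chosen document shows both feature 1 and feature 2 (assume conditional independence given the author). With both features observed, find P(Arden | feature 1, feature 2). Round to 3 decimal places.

Compute prior × likelihood for every hypothesis:
  Dunn: 0.23 × 0.008 × 0.0825 = 0.0001518
  Arden: 0.05 × 0.016 × 0.015 = 0.000012
  Frost: 0.38 × 0.01 × 0.29 = 0.001102
  Eyre: 0.06 × 0.045 × 0.048 = 0.0001296
  Bell: 0.07 × 0.05 × 0.01 = 0.000035
  Cato: 0.21 × 0.024 × 0.09 = 0.0004536
Total = 0.001884.
P(Arden | evidence) = 0.000012 / 0.001884 ≈ 0.006.

0.006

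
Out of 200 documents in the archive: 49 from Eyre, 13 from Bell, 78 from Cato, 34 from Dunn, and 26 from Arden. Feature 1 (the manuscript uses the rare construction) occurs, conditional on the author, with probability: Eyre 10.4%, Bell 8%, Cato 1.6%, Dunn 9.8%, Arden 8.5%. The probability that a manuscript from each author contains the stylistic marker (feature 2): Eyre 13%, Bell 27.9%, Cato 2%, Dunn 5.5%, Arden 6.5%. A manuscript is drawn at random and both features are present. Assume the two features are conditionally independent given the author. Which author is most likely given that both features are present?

Eyre

Prior × likelihood for each hypothesis:
  Eyre: 0.245 × 0.104 × 0.13 = 0.0033124
  Bell: 0.065 × 0.08 × 0.279 = 0.0014508
  Cato: 0.39 × 0.016 × 0.02 = 0.0001248
  Dunn: 0.17 × 0.098 × 0.055 = 0.0009163
  Arden: 0.13 × 0.085 × 0.065 = 0.00071825
Sum = 0.00652255.
Largest term belongs to Eyre, so Eyre is most probable.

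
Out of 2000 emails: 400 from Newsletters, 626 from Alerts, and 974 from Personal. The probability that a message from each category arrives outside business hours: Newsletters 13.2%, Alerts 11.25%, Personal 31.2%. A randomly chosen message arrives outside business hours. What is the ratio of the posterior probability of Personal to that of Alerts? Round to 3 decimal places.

Unnormalized posteriors (prior × likelihood):
  Newsletters: 0.2 × 0.132 = 0.0264
  Alerts: 0.313 × 0.1125 = 0.0352125
  Personal: 0.487 × 0.312 = 0.151944
Normalizing constant = 0.2135565.
The ratio is 0.151944 / 0.0352125 (the normalizer cancels) = 4.315.

4.315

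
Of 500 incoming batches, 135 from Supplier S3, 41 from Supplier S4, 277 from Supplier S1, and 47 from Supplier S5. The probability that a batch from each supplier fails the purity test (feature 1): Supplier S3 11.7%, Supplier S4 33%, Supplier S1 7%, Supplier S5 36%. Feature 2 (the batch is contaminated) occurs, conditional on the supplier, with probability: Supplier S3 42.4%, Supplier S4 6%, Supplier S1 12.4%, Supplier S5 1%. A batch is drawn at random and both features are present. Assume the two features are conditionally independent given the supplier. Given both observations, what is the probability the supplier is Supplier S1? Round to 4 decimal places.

Unnormalized posteriors (prior × likelihood):
  Supplier S3: 0.27 × 0.117 × 0.424 = 0.01339416
  Supplier S4: 0.082 × 0.33 × 0.06 = 0.0016236
  Supplier S1: 0.554 × 0.07 × 0.124 = 0.00480872
  Supplier S5: 0.094 × 0.36 × 0.01 = 0.0003384
Total = 0.02016488.
P(Supplier S1 | evidence) = 0.00480872 / 0.02016488 ≈ 0.2385.

0.2385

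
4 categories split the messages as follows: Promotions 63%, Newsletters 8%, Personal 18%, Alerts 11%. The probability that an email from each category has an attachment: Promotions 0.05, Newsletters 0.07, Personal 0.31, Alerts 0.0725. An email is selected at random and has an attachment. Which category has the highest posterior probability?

Unnormalized posteriors (prior × likelihood):
  Promotions: 0.63 × 0.05 = 0.0315
  Newsletters: 0.08 × 0.07 = 0.0056
  Personal: 0.18 × 0.31 = 0.0558
  Alerts: 0.11 × 0.0725 = 0.007975
Total = 0.100875.
Largest term belongs to Personal, so Personal is most probable.

Personal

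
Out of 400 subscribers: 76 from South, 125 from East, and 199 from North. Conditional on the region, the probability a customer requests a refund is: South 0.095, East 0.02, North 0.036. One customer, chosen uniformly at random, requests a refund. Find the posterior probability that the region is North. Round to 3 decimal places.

0.424

Unnormalized posteriors (prior × likelihood):
  South: 0.19 × 0.095 = 0.01805
  East: 0.3125 × 0.02 = 0.00625
  North: 0.4975 × 0.036 = 0.01791
Total = 0.04221.
P(North | evidence) = 0.01791 / 0.04221 ≈ 0.424.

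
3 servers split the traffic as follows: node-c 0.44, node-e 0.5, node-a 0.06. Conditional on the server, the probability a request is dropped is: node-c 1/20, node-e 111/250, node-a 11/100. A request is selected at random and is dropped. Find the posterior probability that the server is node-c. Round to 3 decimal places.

0.088

Unnormalized posteriors (prior × likelihood):
  node-c: 0.44 × 0.05 = 0.022
  node-e: 0.5 × 0.444 = 0.222
  node-a: 0.06 × 0.11 = 0.0066
Normalizing constant = 0.2506.
P(node-c | evidence) = 0.022 / 0.2506 ≈ 0.088.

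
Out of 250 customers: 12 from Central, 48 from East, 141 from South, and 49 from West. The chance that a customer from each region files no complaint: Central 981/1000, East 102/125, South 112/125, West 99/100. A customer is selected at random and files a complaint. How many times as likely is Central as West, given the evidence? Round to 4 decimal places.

Taking complements, P(complaint | each) = Central 0.019, East 0.184, South 0.104, West 0.01.
By Bayes' rule, posterior ∝ prior × likelihood:
  Central: 0.048 × 0.019 = 0.000912
  East: 0.192 × 0.184 = 0.035328
  South: 0.564 × 0.104 = 0.058656
  West: 0.196 × 0.01 = 0.00196
Total = 0.096856.
The ratio is 0.000912 / 0.00196 (the normalizer cancels) = 0.4653.

0.4653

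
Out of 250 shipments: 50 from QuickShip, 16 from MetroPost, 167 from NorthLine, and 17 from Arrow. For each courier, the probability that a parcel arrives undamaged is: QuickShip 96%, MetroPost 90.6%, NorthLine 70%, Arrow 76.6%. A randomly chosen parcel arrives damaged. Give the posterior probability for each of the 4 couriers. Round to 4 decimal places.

QuickShip 0.0347, MetroPost 0.0261, NorthLine 0.8701, Arrow 0.0691

Taking complements, P(damaged | each) = QuickShip 0.04, MetroPost 0.094, NorthLine 0.3, Arrow 0.234.
By Bayes' rule, posterior ∝ prior × likelihood:
  QuickShip: 0.2 × 0.04 = 0.008
  MetroPost: 0.064 × 0.094 = 0.006016
  NorthLine: 0.668 × 0.3 = 0.2004
  Arrow: 0.068 × 0.234 = 0.015912
Normalizing constant = 0.230328.
P(QuickShip | damaged) = 0.008/0.230328 ≈ 0.0347
P(MetroPost | damaged) = 0.006016/0.230328 ≈ 0.0261
P(NorthLine | damaged) = 0.2004/0.230328 ≈ 0.8701
P(Arrow | damaged) = 0.015912/0.230328 ≈ 0.0691
(Check: 0.0347+0.0261+0.8701+0.0691 = 1.0000.)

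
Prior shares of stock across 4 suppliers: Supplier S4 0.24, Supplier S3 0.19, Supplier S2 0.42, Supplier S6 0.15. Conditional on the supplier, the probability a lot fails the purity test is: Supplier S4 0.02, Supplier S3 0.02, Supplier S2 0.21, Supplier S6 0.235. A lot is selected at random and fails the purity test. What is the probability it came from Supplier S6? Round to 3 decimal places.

0.267

Prior × likelihood for each hypothesis:
  Supplier S4: 0.24 × 0.02 = 0.0048
  Supplier S3: 0.19 × 0.02 = 0.0038
  Supplier S2: 0.42 × 0.21 = 0.0882
  Supplier S6: 0.15 × 0.235 = 0.03525
Sum = 0.13205.
P(Supplier S6 | evidence) = 0.03525 / 0.13205 ≈ 0.267.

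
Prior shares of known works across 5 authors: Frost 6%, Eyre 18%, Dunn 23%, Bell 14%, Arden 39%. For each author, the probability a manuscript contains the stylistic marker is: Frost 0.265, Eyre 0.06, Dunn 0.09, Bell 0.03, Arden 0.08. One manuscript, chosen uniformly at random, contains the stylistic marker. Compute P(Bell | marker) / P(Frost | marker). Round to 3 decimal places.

0.264

By Bayes' rule, posterior ∝ prior × likelihood:
  Frost: 0.06 × 0.265 = 0.0159
  Eyre: 0.18 × 0.06 = 0.0108
  Dunn: 0.23 × 0.09 = 0.0207
  Bell: 0.14 × 0.03 = 0.0042
  Arden: 0.39 × 0.08 = 0.0312
Sum = 0.0828.
The ratio is 0.0042 / 0.0159 (the normalizer cancels) = 0.264.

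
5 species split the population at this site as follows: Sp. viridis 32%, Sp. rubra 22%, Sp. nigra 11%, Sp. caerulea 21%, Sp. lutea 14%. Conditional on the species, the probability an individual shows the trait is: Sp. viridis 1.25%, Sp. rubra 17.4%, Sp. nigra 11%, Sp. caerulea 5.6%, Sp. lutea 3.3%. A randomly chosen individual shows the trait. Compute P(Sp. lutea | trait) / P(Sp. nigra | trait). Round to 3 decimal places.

Prior × likelihood for each hypothesis:
  Sp. viridis: 0.32 × 0.0125 = 0.004
  Sp. rubra: 0.22 × 0.174 = 0.03828
  Sp. nigra: 0.11 × 0.11 = 0.0121
  Sp. caerulea: 0.21 × 0.056 = 0.01176
  Sp. lutea: 0.14 × 0.033 = 0.00462
Sum = 0.07076.
The ratio is 0.00462 / 0.0121 (the normalizer cancels) = 0.382.

0.382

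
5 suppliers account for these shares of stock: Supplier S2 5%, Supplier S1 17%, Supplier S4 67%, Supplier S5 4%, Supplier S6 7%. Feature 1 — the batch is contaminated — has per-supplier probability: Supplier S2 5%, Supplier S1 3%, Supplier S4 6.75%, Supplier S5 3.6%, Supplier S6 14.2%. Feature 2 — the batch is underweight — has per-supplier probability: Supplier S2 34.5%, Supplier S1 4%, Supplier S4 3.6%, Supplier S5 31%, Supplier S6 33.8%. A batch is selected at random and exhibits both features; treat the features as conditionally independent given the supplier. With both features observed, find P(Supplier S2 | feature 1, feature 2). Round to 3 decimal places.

Prior × likelihood for each hypothesis:
  Supplier S2: 0.05 × 0.05 × 0.345 = 0.0008625
  Supplier S1: 0.17 × 0.03 × 0.04 = 0.000204
  Supplier S4: 0.67 × 0.0675 × 0.036 = 0.0016281
  Supplier S5: 0.04 × 0.036 × 0.31 = 0.0004464
  Supplier S6: 0.07 × 0.142 × 0.338 = 0.00335972
Sum = 0.00650072.
P(Supplier S2 | evidence) = 0.0008625 / 0.00650072 ≈ 0.133.

0.133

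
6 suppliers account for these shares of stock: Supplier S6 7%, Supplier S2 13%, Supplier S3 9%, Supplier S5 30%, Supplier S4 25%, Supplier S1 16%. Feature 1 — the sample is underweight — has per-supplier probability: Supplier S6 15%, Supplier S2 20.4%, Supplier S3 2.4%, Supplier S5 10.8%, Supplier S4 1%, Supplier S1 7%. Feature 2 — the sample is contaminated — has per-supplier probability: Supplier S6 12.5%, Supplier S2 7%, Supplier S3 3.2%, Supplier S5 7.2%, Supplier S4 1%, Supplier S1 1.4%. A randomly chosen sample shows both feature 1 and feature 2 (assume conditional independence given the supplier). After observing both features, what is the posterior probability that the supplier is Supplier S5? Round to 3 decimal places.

Compute prior × likelihood for every hypothesis:
  Supplier S6: 0.07 × 0.15 × 0.125 = 0.0013125
  Supplier S2: 0.13 × 0.204 × 0.07 = 0.0018564
  Supplier S3: 0.09 × 0.024 × 0.032 = 0.00006912
  Supplier S5: 0.3 × 0.108 × 0.072 = 0.0023328
  Supplier S4: 0.25 × 0.01 × 0.01 = 0.000025
  Supplier S1: 0.16 × 0.07 × 0.014 = 0.0001568
Total = 0.00575262.
P(Supplier S5 | evidence) = 0.0023328 / 0.00575262 ≈ 0.406.

0.406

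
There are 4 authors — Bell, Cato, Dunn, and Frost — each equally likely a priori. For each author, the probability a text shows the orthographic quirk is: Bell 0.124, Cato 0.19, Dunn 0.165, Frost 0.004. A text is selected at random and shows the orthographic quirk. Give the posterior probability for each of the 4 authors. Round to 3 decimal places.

With a uniform prior (1/4 each), posterior ∝ likelihood:
  Bell: 0.124
  Cato: 0.19
  Dunn: 0.165
  Frost: 0.004
Normalizing constant = 0.483.
P(Bell | quirk) = 0.124/0.483 ≈ 0.257
P(Cato | quirk) = 0.19/0.483 ≈ 0.393
P(Dunn | quirk) = 0.165/0.483 ≈ 0.342
P(Frost | quirk) = 0.004/0.483 ≈ 0.008

Bell 0.257, Cato 0.393, Dunn 0.342, Frost 0.008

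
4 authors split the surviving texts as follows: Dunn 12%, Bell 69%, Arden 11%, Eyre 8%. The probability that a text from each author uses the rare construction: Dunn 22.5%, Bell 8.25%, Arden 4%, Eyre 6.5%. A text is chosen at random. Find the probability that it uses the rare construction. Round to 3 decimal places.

0.094

By Bayes' rule, posterior ∝ prior × likelihood:
  Dunn: 0.12 × 0.225 = 0.027
  Bell: 0.69 × 0.0825 = 0.056925
  Arden: 0.11 × 0.04 = 0.0044
  Eyre: 0.08 × 0.065 = 0.0052
P(rare-form) = 0.027 + 0.056925 + 0.0044 + 0.0052 = 0.093525 → 0.094.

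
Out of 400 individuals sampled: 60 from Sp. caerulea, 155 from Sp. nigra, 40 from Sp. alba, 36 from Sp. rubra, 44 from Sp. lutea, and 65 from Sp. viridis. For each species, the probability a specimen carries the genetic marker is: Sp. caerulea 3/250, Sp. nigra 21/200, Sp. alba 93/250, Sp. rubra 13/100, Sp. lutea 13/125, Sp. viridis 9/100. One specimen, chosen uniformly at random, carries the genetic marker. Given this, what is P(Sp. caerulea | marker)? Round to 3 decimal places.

Prior × likelihood for each hypothesis:
  Sp. caerulea: 0.15 × 0.012 = 0.0018
  Sp. nigra: 0.3875 × 0.105 = 0.0406875
  Sp. alba: 0.1 × 0.372 = 0.0372
  Sp. rubra: 0.09 × 0.13 = 0.0117
  Sp. lutea: 0.11 × 0.104 = 0.01144
  Sp. viridis: 0.1625 × 0.09 = 0.014625
Sum = 0.1174525.
P(Sp. caerulea | evidence) = 0.0018 / 0.1174525 ≈ 0.015.

0.015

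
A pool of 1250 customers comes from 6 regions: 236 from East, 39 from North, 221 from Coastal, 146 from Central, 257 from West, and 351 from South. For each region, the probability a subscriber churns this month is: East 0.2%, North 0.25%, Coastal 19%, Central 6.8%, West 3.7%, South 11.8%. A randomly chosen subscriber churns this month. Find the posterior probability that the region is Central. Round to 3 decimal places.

0.096

Prior × likelihood for each hypothesis:
  East: 0.1888 × 0.002 = 0.0003776
  North: 0.0312 × 0.0025 = 0.000078
  Coastal: 0.1768 × 0.19 = 0.033592
  Central: 0.1168 × 0.068 = 0.0079424
  West: 0.2056 × 0.037 = 0.0076072
  South: 0.2808 × 0.118 = 0.0331344
Normalizing constant = 0.0827316.
P(Central | evidence) = 0.0079424 / 0.0827316 ≈ 0.096.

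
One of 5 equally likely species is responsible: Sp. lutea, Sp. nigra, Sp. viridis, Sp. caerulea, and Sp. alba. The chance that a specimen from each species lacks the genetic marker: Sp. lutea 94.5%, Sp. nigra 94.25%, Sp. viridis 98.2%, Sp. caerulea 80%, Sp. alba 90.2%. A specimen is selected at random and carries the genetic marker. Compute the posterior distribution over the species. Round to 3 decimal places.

Taking complements, P(marker | each) = Sp. lutea 0.055, Sp. nigra 0.0575, Sp. viridis 0.018, Sp. caerulea 0.2, Sp. alba 0.098.
With a uniform prior (1/5 each), posterior ∝ likelihood:
  Sp. lutea: 0.055
  Sp. nigra: 0.0575
  Sp. viridis: 0.018
  Sp. caerulea: 0.2
  Sp. alba: 0.098
Total = 0.4285.
P(Sp. lutea | marker) = 0.055/0.4285 ≈ 0.128
P(Sp. nigra | marker) = 0.0575/0.4285 ≈ 0.134
P(Sp. viridis | marker) = 0.018/0.4285 ≈ 0.042
P(Sp. caerulea | marker) = 0.2/0.4285 ≈ 0.467
P(Sp. alba | marker) = 0.098/0.4285 ≈ 0.229
(Check: 0.128+0.134+0.042+0.467+0.229 = 1.000.)

Sp. lutea 0.128, Sp. nigra 0.134, Sp. viridis 0.042, Sp. caerulea 0.467, Sp. alba 0.229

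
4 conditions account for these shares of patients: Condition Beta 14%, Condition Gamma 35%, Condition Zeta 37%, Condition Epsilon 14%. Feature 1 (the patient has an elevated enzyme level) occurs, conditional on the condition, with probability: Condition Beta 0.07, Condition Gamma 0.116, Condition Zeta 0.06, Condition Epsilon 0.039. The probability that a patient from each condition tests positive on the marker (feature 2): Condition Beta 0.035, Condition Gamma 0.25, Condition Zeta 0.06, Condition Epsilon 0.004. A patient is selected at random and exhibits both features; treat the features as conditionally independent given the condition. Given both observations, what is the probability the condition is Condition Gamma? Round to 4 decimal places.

Prior × likelihood for each hypothesis:
  Condition Beta: 0.14 × 0.07 × 0.035 = 0.000343
  Condition Gamma: 0.35 × 0.116 × 0.25 = 0.01015
  Condition Zeta: 0.37 × 0.06 × 0.06 = 0.001332
  Condition Epsilon: 0.14 × 0.039 × 0.004 = 0.00002184
Sum = 0.01184684.
P(Condition Gamma | evidence) = 0.01015 / 0.01184684 ≈ 0.8568.

0.8568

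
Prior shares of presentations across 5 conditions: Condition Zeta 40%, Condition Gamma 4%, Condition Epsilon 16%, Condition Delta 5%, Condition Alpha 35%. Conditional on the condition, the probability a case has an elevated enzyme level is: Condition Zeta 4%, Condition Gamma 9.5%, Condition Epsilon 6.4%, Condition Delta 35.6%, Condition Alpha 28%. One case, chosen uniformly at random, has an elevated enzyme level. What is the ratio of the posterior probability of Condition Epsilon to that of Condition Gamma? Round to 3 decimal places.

2.695

Compute prior × likelihood for every hypothesis:
  Condition Zeta: 0.4 × 0.04 = 0.016
  Condition Gamma: 0.04 × 0.095 = 0.0038
  Condition Epsilon: 0.16 × 0.064 = 0.01024
  Condition Delta: 0.05 × 0.356 = 0.0178
  Condition Alpha: 0.35 × 0.28 = 0.098
Total = 0.14584.
The ratio is 0.01024 / 0.0038 (the normalizer cancels) = 2.695.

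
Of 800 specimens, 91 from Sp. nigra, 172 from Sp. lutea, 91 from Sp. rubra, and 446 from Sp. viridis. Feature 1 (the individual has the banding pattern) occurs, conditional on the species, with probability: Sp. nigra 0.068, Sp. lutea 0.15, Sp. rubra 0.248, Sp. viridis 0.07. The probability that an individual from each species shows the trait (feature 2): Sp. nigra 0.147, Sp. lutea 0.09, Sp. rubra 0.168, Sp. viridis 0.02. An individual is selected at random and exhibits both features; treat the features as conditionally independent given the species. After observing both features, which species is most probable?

Sp. rubra

Compute prior × likelihood for every hypothesis:
  Sp. nigra: 0.11375 × 0.068 × 0.147 = 0.001137045
  Sp. lutea: 0.215 × 0.15 × 0.09 = 0.0029025
  Sp. rubra: 0.11375 × 0.248 × 0.168 = 0.00473928
  Sp. viridis: 0.5575 × 0.07 × 0.02 = 0.0007805
Sum = 0.009559325.
Largest term belongs to Sp. rubra, so Sp. rubra is most probable.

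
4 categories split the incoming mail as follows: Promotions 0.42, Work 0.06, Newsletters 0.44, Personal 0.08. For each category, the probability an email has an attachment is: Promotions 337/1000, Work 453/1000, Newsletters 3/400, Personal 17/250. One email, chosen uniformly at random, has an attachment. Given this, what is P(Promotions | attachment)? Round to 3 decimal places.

0.798

Prior × likelihood for each hypothesis:
  Promotions: 0.42 × 0.337 = 0.14154
  Work: 0.06 × 0.453 = 0.02718
  Newsletters: 0.44 × 0.0075 = 0.0033
  Personal: 0.08 × 0.068 = 0.00544
Total = 0.17746.
P(Promotions | evidence) = 0.14154 / 0.17746 ≈ 0.798.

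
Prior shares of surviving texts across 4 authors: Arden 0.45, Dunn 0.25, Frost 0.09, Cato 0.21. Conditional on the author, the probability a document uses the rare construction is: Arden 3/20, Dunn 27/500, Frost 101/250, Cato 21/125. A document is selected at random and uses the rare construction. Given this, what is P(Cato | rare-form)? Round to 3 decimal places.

Prior × likelihood for each hypothesis:
  Arden: 0.45 × 0.15 = 0.0675
  Dunn: 0.25 × 0.054 = 0.0135
  Frost: 0.09 × 0.404 = 0.03636
  Cato: 0.21 × 0.168 = 0.03528
Normalizing constant = 0.15264.
P(Cato | evidence) = 0.03528 / 0.15264 ≈ 0.231.

0.231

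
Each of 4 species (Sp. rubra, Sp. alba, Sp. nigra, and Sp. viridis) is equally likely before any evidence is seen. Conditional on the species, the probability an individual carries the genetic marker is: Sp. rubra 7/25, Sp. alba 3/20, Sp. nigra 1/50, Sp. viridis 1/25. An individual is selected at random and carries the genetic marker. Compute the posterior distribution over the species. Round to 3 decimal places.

Sp. rubra 0.571, Sp. alba 0.306, Sp. nigra 0.041, Sp. viridis 0.082

Since the prior is uniform, the posterior is proportional to the likelihood:
  Sp. rubra: 0.28
  Sp. alba: 0.15
  Sp. nigra: 0.02
  Sp. viridis: 0.04
Normalizing constant = 0.49.
P(Sp. rubra | marker) = 0.28/0.49 ≈ 0.571
P(Sp. alba | marker) = 0.15/0.49 ≈ 0.306
P(Sp. nigra | marker) = 0.02/0.49 ≈ 0.041
P(Sp. viridis | marker) = 0.04/0.49 ≈ 0.082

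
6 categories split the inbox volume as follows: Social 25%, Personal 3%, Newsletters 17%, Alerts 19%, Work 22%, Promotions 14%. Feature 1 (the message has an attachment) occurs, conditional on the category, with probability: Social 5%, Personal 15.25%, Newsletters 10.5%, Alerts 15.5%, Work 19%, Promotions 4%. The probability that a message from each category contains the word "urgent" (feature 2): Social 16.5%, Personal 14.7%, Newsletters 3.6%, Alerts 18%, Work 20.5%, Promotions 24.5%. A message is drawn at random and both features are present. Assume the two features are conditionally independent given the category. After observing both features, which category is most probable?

Prior × likelihood for each hypothesis:
  Social: 0.25 × 0.05 × 0.165 = 0.0020625
  Personal: 0.03 × 0.1525 × 0.147 = 0.000672525
  Newsletters: 0.17 × 0.105 × 0.036 = 0.0006426
  Alerts: 0.19 × 0.155 × 0.18 = 0.005301
  Work: 0.22 × 0.19 × 0.205 = 0.008569
  Promotions: 0.14 × 0.04 × 0.245 = 0.001372
Sum = 0.018619625.
Largest term belongs to Work, so Work is most probable.

Work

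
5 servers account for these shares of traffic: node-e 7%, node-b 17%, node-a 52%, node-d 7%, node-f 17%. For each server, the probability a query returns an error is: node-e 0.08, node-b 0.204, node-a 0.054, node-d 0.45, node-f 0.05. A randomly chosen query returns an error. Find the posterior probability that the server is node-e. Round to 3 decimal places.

0.052

Compute prior × likelihood for every hypothesis:
  node-e: 0.07 × 0.08 = 0.0056
  node-b: 0.17 × 0.204 = 0.03468
  node-a: 0.52 × 0.054 = 0.02808
  node-d: 0.07 × 0.45 = 0.0315
  node-f: 0.17 × 0.05 = 0.0085
Total = 0.10836.
P(node-e | evidence) = 0.0056 / 0.10836 ≈ 0.052.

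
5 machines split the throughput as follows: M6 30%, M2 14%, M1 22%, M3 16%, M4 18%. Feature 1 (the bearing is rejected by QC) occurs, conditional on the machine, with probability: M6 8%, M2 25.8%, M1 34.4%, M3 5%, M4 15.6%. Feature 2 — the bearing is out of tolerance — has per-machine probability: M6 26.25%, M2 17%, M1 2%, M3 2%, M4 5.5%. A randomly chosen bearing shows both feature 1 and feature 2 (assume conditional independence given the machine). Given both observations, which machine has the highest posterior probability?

Unnormalized posteriors (prior × likelihood):
  M6: 0.3 × 0.08 × 0.2625 = 0.0063
  M2: 0.14 × 0.258 × 0.17 = 0.0061404
  M1: 0.22 × 0.344 × 0.02 = 0.0015136
  M3: 0.16 × 0.05 × 0.02 = 0.00016
  M4: 0.18 × 0.156 × 0.055 = 0.0015444
Normalizing constant = 0.0156584.
Largest term belongs to M6, so M6 is most probable.

M6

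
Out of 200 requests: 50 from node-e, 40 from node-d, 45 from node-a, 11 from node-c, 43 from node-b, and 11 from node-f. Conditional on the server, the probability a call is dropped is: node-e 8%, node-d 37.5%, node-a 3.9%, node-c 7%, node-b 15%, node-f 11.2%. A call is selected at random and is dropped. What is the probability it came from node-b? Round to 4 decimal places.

0.2208

Unnormalized posteriors (prior × likelihood):
  node-e: 0.25 × 0.08 = 0.02
  node-d: 0.2 × 0.375 = 0.075
  node-a: 0.225 × 0.039 = 0.008775
  node-c: 0.055 × 0.07 = 0.00385
  node-b: 0.215 × 0.15 = 0.03225
  node-f: 0.055 × 0.112 = 0.00616
Total = 0.146035.
P(node-b | evidence) = 0.03225 / 0.146035 ≈ 0.2208.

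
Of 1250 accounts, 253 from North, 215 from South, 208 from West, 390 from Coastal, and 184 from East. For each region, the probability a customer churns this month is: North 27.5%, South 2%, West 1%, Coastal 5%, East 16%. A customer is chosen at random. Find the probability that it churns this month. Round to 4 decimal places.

0.0999

Prior × likelihood for each hypothesis:
  North: 0.2024 × 0.275 = 0.05566
  South: 0.172 × 0.02 = 0.00344
  West: 0.1664 × 0.01 = 0.001664
  Coastal: 0.312 × 0.05 = 0.0156
  East: 0.1472 × 0.16 = 0.023552
P(churn) = 0.05566 + 0.00344 + 0.001664 + 0.0156 + 0.023552 = 0.099916 → 0.0999.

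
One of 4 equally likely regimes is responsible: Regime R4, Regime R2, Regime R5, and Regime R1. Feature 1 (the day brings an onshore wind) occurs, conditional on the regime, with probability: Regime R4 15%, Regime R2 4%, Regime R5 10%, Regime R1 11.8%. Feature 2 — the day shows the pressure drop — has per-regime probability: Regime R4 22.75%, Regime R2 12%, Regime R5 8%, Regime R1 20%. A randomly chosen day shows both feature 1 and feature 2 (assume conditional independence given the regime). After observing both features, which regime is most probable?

Since the prior is uniform, the posterior is proportional to the likelihood:
  Regime R4: 0.15 × 0.2275 = 0.034125
  Regime R2: 0.04 × 0.12 = 0.0048
  Regime R5: 0.1 × 0.08 = 0.008
  Regime R1: 0.118 × 0.2 = 0.0236
Sum = 0.070525.
Largest term belongs to Regime R4, so Regime R4 is most probable.

Regime R4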